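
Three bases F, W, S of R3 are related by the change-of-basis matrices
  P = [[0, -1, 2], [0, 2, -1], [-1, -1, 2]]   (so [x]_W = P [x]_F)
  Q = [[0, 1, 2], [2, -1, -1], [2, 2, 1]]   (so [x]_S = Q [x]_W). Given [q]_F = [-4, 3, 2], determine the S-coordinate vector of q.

[14, -7, 15]

Composing the changes, [q]_S = Q P [q]_F.
Q P = [[-2, 0, 3], [1, -3, 3], [-1, 1, 4]]; applying this to [-4, 3, 2] gives [14, -7, 15].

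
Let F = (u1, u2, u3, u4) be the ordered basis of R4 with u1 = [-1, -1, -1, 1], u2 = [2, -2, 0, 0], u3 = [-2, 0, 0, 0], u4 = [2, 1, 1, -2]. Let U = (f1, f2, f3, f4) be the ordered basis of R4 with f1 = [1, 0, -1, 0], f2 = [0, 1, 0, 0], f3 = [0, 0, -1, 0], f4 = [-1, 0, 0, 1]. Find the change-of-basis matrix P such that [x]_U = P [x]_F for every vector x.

[[0, 2, -2, 0], [-1, -2, 0, 1], [1, -2, 2, -1], [1, 0, 0, -2]]

Column j of P is [uj]_U, since P maps F-coordinates to U-coordinates.
Expressing u1 in U: u1 = 0·f1 - f2 + f3 + f4, so column 1 of P is [0, -1, 1, 1].
Doing the same for each uj gives P = [[0, 2, -2, 0], [-1, -2, 0, 1], [1, -2, 2, -1], [1, 0, 0, -2]].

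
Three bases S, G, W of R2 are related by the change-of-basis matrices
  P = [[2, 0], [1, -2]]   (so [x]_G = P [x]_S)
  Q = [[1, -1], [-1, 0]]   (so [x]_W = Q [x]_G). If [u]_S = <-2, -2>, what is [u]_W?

<-6, 4>

First [u]_G = P [u]_S = <-4, 2>.
Then [u]_W = Q [u]_G = <-6, 4>.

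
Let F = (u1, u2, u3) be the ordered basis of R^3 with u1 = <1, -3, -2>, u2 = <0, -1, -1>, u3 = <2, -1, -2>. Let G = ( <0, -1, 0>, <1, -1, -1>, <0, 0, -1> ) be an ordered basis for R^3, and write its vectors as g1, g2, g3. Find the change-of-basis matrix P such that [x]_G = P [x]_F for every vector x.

Column j of P is [uj]_G, since P maps F-coordinates to G-coordinates.
Expressing u1 in G: u1 = 2g1 + g2 + g3, so column 1 of P is <2, 1, 1>.
Doing the same for each uj gives P = [[2, 1, -1], [1, 0, 2], [1, 1, 0]].

[[2, 1, -1], [1, 0, 2], [1, 1, 0]]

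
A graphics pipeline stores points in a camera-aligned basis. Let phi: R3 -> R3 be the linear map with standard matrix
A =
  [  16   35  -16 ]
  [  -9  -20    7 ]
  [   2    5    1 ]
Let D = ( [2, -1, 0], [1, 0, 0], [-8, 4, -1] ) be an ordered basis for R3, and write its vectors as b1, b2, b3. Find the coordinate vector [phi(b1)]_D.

Column 1 of [phi]_D is the D-coordinate vector of phi(b1).
In standard coordinates phi(b1) = A b1 = [-3, 2, -1].
Converting to D: [-3, 2, -1] = 2b1 + b2 + b3, so the coordinate vector is [2, 1, 1].

[2, 1, 1]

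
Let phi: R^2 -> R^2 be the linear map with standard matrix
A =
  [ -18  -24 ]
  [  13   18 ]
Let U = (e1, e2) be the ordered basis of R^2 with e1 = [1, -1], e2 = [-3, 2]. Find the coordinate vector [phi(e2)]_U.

Column 2 of [phi]_U is the U-coordinate vector of phi(e2).
In standard coordinates phi(e2) = A e2 = [6, -3].
Converting to U: [6, -3] = -3e1 - 3e2, so the coordinate vector is [-3, -3].

[-3, -3]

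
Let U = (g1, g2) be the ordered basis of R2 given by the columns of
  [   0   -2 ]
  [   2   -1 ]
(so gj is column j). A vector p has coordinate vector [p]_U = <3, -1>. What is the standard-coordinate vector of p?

<2, 7>

By definition p = 3g1 - g2.
Summing componentwise gives <2, 7>.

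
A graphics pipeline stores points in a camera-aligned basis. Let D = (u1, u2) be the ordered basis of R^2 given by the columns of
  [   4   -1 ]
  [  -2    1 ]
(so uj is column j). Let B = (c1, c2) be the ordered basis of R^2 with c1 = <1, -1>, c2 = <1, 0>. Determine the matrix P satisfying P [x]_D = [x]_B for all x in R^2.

Column j of P is [uj]_B, since P maps D-coordinates to B-coordinates.
Expressing u1 in B: u1 = 2c1 + 2c2, so column 1 of P is <2, 2>.
Doing the same for each uj gives P = [[2, -1], [2, 0]].

[[2, -1], [2, 0]]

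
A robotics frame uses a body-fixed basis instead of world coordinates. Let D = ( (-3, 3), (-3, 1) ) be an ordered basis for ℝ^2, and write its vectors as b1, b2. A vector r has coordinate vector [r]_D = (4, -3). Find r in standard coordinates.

(-3, 9)

The coordinates say r = 4b1 - 3b2; adding the scaled basis vectors gives (-3, 9).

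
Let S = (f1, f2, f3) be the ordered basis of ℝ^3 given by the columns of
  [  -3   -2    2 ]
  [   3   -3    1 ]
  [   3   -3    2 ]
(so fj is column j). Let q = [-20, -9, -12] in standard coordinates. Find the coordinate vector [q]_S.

We seek scalars with c_1 f1 + ... + c_3 f3 = q; equivalently solve M c = q where the columns of M are f1, ..., f3.
Solving this 3x3 system gives c = (2, 4, -3).
Check: 2f1 + 4f2 - 3f3 = [-20, -9, -12].

[2, 4, -3]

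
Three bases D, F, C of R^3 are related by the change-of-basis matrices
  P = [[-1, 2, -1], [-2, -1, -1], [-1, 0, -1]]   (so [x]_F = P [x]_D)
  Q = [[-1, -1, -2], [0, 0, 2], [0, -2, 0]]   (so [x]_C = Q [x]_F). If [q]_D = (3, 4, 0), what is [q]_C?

First [q]_F = P [q]_D = (5, -10, -3).
Then [q]_C = Q [q]_F = (11, -6, 20).

(11, -6, 20)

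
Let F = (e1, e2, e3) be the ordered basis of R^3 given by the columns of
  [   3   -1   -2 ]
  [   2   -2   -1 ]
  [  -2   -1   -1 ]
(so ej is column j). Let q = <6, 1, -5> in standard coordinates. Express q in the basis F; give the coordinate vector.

Write q = c_1 e1 + ... + c_3 e3 and solve for the c_i.
Solving this 3x3 system gives c = (2, 2, -1).
Check: 2e1 + 2e2 - e3 = <6, 1, -5>.

<2, 2, -1>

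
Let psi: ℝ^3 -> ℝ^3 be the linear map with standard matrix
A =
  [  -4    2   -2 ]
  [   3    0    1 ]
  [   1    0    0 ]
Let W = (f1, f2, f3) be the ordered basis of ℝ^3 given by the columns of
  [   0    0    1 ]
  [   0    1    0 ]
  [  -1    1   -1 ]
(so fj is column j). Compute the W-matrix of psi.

[[-3, 1, 3], [-1, 1, 2], [2, 0, -2]]

Let P have columns f1, ..., f3. Then [psi]_W = P^(-1) A P.
Here det P = 1, so P^(-1) is integer; computing A P first and then P^(-1)(A P) gives [[-3, 1, 3], [-1, 1, 2], [2, 0, -2]].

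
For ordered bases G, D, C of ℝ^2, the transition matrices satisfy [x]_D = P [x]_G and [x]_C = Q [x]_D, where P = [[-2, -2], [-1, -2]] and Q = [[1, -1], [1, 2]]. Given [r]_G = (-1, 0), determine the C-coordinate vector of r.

(1, 4)

Apply P to get D-coordinates (2, 1), then Q to get C-coordinates.
The result is [r]_C = (1, 4).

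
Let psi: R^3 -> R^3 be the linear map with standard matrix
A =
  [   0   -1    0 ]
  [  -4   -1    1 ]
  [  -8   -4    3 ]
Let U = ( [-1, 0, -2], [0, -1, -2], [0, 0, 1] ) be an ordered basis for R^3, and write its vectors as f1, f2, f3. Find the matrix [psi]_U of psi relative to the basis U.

[[0, -1, 0], [-2, 1, -1], [-2, -2, 1]]

With P the matrix whose columns are f1, ..., f3, [psi]_U = P^(-1) A P.
Column by column: psi(f1) = A f1 = [0, 2, 2]; its U-coordinates [0, -2, -2] give column 1.
Continuing for each basis vector yields [psi]_U = [[0, -1, 0], [-2, 1, -1], [-2, -2, 1]].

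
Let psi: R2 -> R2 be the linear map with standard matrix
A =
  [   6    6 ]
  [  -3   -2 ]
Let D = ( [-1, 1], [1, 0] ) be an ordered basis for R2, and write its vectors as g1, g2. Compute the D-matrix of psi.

The j-th column of [psi]_D is [psi(gj)]_D.
psi(g1) = A g1 = [0, 1] = g1 + g2, so column 1 is [1, 1].
Repeating for g2 and assembling the columns gives [[1, -3], [1, 3]].

[[1, -3], [1, 3]]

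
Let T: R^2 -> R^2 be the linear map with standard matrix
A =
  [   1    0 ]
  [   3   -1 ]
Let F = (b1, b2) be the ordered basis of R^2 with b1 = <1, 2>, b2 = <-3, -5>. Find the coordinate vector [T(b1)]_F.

Column 1 of [T]_F is the F-coordinate vector of T(b1).
In standard coordinates T(b1) = A b1 = <1, 1>.
Converting to F: <1, 1> = -2b1 - b2, so the coordinate vector is <-2, -1>.

<-2, -1>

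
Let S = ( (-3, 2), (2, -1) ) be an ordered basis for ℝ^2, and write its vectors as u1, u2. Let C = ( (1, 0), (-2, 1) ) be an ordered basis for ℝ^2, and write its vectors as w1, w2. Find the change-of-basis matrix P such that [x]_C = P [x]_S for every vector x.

[[1, 0], [2, -1]]

Let M have columns uj and N have columns wj. Then for every x, N [x]_C = x = M [x]_S, so P = N^(-1) M.
Since det N = 1, N^(-1) has integer entries; multiplying gives P = [[1, 0], [2, -1]].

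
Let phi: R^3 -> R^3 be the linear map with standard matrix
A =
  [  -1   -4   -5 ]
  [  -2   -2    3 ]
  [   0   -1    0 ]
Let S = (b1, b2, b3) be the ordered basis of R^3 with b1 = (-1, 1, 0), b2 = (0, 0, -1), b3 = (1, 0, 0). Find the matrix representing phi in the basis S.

[[0, -3, -2], [1, 0, 0], [-3, 2, -3]]

With P the matrix whose columns are b1, ..., b3, [phi]_S = P^(-1) A P.
Column by column: phi(b1) = A b1 = (-3, 0, -1); its S-coordinates (0, 1, -3) give column 1.
Continuing for each basis vector yields [phi]_S = [[0, -3, -2], [1, 0, 0], [-3, 2, -3]].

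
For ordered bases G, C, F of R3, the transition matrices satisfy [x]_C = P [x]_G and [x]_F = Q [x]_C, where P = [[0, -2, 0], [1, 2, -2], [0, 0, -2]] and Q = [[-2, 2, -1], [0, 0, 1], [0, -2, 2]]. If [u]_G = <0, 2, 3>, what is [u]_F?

Composing the changes, [u]_F = Q P [u]_G.
Q P = [[2, 8, -2], [0, 0, -2], [-2, -4, 0]]; applying this to <0, 2, 3> gives <10, -6, -8>.

<10, -6, -8>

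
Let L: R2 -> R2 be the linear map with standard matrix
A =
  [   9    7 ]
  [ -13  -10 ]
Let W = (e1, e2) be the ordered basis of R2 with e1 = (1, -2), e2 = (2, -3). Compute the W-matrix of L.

With P the matrix whose columns are e1, e2, [L]_W = P^(-1) A P.
Column by column: L(e1) = A e1 = (-5, 7); its W-coordinates (1, -3) give column 1.
Continuing for each basis vector yields [L]_W = [[1, 1], [-3, -2]].

[[1, 1], [-3, -2]]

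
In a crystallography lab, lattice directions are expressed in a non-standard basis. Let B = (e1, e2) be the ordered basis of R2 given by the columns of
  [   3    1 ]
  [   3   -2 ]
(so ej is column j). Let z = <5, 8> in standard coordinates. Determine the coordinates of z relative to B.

Write z = c_1 e1 + c_2 e2 and solve for the c_i.
System: 3c_1 + c_2 = 5, 3c_1 - 2c_2 = 8; solving gives c_1 = 2, c_2 = -1.
Check: 2e1 - e2 = <5, 8>.

<2, -1>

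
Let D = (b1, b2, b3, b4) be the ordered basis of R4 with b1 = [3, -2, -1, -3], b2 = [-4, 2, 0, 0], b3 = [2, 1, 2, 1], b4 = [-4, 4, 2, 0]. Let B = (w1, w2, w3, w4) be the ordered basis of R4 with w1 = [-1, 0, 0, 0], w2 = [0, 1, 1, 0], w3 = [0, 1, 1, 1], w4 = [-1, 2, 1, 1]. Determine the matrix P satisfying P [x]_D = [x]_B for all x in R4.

Take x = bj: its D-coordinates are the j-th standard unit vector, so P e_j — column j of P — equals [bj]_B.
b1 = -2w1 + 2w2 - 2w3 - w4, giving column 1 = [-2, 2, -2, -1]; repeating for each j gives P = [[-2, 2, -1, 2], [2, 0, 1, 2], [-2, -2, 2, -2], [-1, 2, -1, 2]].

[[-2, 2, -1, 2], [2, 0, 1, 2], [-2, -2, 2, -2], [-1, 2, -1, 2]]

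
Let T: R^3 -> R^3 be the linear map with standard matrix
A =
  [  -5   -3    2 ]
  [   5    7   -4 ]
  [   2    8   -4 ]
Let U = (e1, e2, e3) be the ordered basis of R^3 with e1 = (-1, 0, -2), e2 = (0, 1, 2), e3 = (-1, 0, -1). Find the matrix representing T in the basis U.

[[1, -1, -1], [3, -1, -1], [-2, 0, -2]]

Let P have columns e1, ..., e3. Then [T]_U = P^(-1) A P.
Here det P = -1, so P^(-1) is integer; computing A P first and then P^(-1)(A P) gives [[1, -1, -1], [3, -1, -1], [-2, 0, -2]].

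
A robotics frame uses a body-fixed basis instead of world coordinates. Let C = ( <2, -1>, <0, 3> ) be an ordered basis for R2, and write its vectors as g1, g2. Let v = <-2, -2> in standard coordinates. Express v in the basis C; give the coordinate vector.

<-1, -1>

[v]_C is the unique c with M c = v, where M has columns g1, g2.
System: 2c_1 + 0c_2 = -2, -c_1 + 3c_2 = -2; solving gives c_1 = -1, c_2 = -1.
Check: -g1 - g2 = <-2, -2>.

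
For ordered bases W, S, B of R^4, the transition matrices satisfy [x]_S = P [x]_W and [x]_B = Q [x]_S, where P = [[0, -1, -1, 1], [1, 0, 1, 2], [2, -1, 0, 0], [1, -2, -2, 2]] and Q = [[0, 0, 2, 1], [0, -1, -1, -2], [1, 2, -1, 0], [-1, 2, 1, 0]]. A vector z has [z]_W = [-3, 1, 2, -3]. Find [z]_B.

[-29, 44, -13, -15]

Apply P to get S-coordinates [-6, -7, -7, -15], then Q to get B-coordinates.
The result is [z]_B = [-29, 44, -13, -15].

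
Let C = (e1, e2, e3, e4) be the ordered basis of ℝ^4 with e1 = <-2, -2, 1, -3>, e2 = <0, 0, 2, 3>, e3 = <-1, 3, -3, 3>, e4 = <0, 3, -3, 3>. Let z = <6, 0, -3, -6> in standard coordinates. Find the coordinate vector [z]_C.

<-3, -3, 0, -2>

[z]_C is the unique c with M c = z, where M has columns e1, ..., e4.
Row-reducing the augmented matrix [M | z] gives c = (-3, -3, 0, -2).
Check: -3e1 - 3e2 + 0·e3 - 2e4 = <6, 0, -3, -6>.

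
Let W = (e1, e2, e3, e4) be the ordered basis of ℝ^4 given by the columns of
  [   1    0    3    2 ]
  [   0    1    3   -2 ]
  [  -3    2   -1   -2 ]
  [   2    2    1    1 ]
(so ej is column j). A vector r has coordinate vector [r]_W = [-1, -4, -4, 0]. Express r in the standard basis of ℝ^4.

[-13, -16, -1, -14]

r = M [r]_W, where M has columns e1, ..., e4.
Carrying out the matrix-vector product, r = [-13, -16, -1, -14].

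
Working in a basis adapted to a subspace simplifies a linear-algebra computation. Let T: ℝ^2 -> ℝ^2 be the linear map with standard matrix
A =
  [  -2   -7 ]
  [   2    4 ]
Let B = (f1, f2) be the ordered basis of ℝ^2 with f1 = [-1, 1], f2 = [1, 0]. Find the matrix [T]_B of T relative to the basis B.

[[2, 2], [-3, 0]]

The j-th column of [T]_B is [T(fj)]_B.
T(f1) = A f1 = [-5, 2] = 2f1 - 3f2, so column 1 is [2, -3].
Repeating for f2 and assembling the columns gives [[2, 2], [-3, 0]].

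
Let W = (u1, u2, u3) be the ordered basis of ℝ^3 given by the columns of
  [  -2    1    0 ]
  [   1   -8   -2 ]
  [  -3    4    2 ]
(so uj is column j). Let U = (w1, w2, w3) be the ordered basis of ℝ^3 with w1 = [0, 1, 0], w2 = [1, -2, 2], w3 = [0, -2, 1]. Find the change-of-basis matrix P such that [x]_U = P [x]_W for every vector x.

[[-1, -2, 2], [-2, 1, 0], [1, 2, 2]]

Take x = uj: its W-coordinates are the j-th standard unit vector, so P e_j — column j of P — equals [uj]_U.
u1 = -w1 - 2w2 + w3, giving column 1 = [-1, -2, 1]; repeating for each j gives P = [[-1, -2, 2], [-2, 1, 0], [1, 2, 2]].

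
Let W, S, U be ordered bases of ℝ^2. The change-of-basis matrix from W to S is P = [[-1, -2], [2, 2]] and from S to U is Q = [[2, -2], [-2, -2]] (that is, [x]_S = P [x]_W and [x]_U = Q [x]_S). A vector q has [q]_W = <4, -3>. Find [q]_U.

<0, -8>

Apply P to get S-coordinates <2, 2>, then Q to get U-coordinates.
The result is [q]_U = <0, -8>.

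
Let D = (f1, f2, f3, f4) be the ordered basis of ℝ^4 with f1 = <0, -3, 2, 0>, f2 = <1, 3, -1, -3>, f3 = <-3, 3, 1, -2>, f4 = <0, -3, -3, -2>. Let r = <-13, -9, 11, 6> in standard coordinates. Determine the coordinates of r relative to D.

We seek scalars with c_1 f1 + ... + c_4 f4 = r; equivalently solve M c = r where the columns of M are f1, ..., f4.
Gaussian elimination on [M | r] yields c = (2, -4, 3, 0).
Check: 2f1 - 4f2 + 3f3 + 0·f4 = <-13, -9, 11, 6>.

<2, -4, 3, 0>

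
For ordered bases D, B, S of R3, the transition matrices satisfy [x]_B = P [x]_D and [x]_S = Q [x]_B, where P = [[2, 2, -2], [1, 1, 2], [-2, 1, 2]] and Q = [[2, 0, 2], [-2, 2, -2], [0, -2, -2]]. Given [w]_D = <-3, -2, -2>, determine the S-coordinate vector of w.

Composing the changes, [w]_S = Q P [w]_D.
Q P = [[0, 6, 0], [2, -4, 4], [2, -4, -8]]; applying this to <-3, -2, -2> gives <-12, -6, 18>.

<-12, -6, 18>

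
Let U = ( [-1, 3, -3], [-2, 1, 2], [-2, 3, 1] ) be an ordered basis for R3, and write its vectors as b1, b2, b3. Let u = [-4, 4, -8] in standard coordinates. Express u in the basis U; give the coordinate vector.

[4, 4, -4]

Write u = c_1 b1 + ... + c_3 b3 and solve for the c_i.
Gaussian elimination on [M | u] yields c = (4, 4, -4).
Check: 4b1 + 4b2 - 4b3 = [-4, 4, -8].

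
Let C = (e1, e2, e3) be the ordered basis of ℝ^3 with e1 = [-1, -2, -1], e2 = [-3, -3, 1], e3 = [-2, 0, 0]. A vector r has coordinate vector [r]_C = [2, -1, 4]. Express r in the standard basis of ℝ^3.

[-7, -1, -3]

r = M [r]_C, where M has columns e1, ..., e3.
Carrying out the matrix-vector product, r = [-7, -1, -3].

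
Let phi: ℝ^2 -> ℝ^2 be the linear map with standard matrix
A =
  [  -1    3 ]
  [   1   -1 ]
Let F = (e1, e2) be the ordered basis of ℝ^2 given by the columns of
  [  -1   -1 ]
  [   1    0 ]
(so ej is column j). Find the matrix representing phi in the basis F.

[[-2, -1], [-2, 0]]

Let P have columns e1, e2. Then [phi]_F = P^(-1) A P.
Here det P = 1, so P^(-1) is integer; computing A P first and then P^(-1)(A P) gives [[-2, -1], [-2, 0]].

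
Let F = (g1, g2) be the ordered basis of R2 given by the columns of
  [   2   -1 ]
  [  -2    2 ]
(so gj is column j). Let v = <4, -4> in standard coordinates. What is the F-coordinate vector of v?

Write v = c_1 g1 + c_2 g2 and solve for the c_i.
System: 2c_1 - c_2 = 4, -2c_1 + 2c_2 = -4; solving gives c_1 = 2, c_2 = 0.
Check: 2g1 + 0·g2 = <4, -4>.

<2, 0>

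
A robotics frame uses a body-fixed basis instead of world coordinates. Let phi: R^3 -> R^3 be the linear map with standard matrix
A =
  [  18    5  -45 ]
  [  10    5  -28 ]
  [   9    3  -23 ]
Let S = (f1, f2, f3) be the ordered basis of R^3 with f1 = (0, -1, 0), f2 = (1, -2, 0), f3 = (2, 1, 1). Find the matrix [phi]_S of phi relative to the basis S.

[[0, -1, 1], [1, 2, 0], [-3, 3, -2]]

The j-th column of [phi]_S is [phi(fj)]_S.
phi(f1) = A f1 = (-5, -5, -3) = 0·f1 + f2 - 3f3, so column 1 is (0, 1, -3).
Repeating for f2, f3 and assembling the columns gives [[0, -1, 1], [1, 2, 0], [-3, 3, -2]].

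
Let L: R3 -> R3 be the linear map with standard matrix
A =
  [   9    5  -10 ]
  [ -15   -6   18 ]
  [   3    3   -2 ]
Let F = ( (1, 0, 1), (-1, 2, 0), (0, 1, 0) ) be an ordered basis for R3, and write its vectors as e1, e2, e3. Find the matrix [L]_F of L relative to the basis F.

Let P have columns e1, ..., e3. Then [L]_F = P^(-1) A P.
Here det P = -1, so P^(-1) is integer; computing A P first and then P^(-1)(A P) gives [[1, 3, 3], [2, 2, -2], [-1, -1, -2]].

[[1, 3, 3], [2, 2, -2], [-1, -1, -2]]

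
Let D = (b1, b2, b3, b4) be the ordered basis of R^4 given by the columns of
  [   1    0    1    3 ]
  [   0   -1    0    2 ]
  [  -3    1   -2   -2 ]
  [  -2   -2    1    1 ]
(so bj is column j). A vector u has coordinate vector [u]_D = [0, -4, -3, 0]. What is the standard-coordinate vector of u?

The coordinates say u = 0·b1 - 4b2 - 3b3 + 0·b4; adding the scaled basis vectors gives [-3, 4, 2, 5].

[-3, 4, 2, 5]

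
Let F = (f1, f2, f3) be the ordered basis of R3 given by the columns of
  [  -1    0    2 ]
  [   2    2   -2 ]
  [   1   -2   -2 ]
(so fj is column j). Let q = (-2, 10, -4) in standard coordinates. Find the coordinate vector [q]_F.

[q]_F is the unique c with M c = q, where M has columns f1, ..., f3.
Solving this 3x3 system gives c = (2, 3, 0).
Check: 2f1 + 3f2 + 0·f3 = (-2, 10, -4).

(2, 3, 0)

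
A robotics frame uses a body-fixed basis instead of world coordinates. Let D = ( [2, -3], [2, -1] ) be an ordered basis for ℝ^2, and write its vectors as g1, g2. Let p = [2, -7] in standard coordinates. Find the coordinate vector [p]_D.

[p]_D is the unique c with M c = p, where M has columns g1, g2.
System: 2c_1 + 2c_2 = 2, -3c_1 - c_2 = -7; solving gives c_1 = 3, c_2 = -2.
Check: 3g1 - 2g2 = [2, -7].

[3, -2]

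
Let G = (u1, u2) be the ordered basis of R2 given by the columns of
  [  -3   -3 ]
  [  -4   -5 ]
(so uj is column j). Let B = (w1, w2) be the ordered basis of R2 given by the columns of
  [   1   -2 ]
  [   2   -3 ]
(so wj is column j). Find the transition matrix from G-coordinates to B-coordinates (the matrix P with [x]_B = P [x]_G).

Column j of P is [uj]_B, since P maps G-coordinates to B-coordinates.
Expressing u1 in B: u1 = w1 + 2w2, so column 1 of P is <1, 2>.
Doing the same for each uj gives P = [[1, -1], [2, 1]].

[[1, -1], [2, 1]]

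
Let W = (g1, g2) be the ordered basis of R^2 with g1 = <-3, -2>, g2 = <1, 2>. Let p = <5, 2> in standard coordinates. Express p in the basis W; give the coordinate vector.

Write p = c_1 g1 + c_2 g2 and solve for the c_i.
System: -3c_1 + c_2 = 5, -2c_1 + 2c_2 = 2; solving gives c_1 = -2, c_2 = -1.
Check: -2g1 - g2 = <5, 2>.

<-2, -1>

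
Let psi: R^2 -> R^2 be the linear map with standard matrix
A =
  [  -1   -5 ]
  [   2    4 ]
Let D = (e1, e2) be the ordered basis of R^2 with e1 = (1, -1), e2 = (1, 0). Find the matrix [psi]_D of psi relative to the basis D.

[[2, -2], [2, 1]]

Let P have columns e1, e2. Then [psi]_D = P^(-1) A P.
Here det P = 1, so P^(-1) is integer; computing A P first and then P^(-1)(A P) gives [[2, -2], [2, 1]].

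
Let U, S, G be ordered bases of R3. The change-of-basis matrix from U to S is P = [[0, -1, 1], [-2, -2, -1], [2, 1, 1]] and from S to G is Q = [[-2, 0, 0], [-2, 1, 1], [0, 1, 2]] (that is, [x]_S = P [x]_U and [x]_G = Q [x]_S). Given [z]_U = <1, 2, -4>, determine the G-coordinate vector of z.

First [z]_S = P [z]_U = <-6, -2, 0>.
Then [z]_G = Q [z]_S = <12, 10, -2>.

<12, 10, -2>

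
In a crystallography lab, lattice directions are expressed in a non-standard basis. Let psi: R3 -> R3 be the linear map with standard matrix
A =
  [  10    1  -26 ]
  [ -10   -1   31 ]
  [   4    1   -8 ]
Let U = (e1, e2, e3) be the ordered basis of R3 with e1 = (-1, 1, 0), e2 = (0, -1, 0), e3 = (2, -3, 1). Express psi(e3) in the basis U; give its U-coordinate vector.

Compute psi(e3) = A e3 = (-9, 14, -3) in standard coordinates.
Then write this in U-coordinates: solve for y in y_1 e1 + ... + y_3 e3 = (-9, 14, -3).
This gives y = (3, -2, -3), which is column 3 of [psi]_U.

(3, -2, -3)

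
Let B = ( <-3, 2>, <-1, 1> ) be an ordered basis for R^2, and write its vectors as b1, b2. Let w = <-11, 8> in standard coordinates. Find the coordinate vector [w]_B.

<3, 2>

Write w = c_1 b1 + c_2 b2 and solve for the c_i.
System: -3c_1 - c_2 = -11, 2c_1 + c_2 = 8; solving gives c_1 = 3, c_2 = 2.
Check: 3b1 + 2b2 = <-11, 8>.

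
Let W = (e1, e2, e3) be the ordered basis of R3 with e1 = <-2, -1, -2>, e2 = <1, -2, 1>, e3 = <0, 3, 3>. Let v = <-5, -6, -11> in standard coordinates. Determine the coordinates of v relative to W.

Write v = c_1 e1 + ... + c_3 e3 and solve for the c_i.
Gaussian elimination on [M | v] yields c = (2, -1, -2).
Check: 2e1 - e2 - 2e3 = <-5, -6, -11>.

<2, -1, -2>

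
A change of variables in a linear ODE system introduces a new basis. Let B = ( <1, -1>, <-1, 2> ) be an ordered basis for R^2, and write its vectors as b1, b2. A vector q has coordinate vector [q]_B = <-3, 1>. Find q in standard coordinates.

By definition q = -3b1 + b2.
Summing componentwise gives <-4, 5>.

<-4, 5>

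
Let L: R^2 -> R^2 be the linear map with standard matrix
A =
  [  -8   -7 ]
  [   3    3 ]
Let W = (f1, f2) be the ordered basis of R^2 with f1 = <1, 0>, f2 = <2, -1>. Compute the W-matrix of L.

[[-2, -3], [-3, -3]]

Let P have columns f1, f2. Then [L]_W = P^(-1) A P.
Here det P = -1, so P^(-1) is integer; computing A P first and then P^(-1)(A P) gives [[-2, -3], [-3, -3]].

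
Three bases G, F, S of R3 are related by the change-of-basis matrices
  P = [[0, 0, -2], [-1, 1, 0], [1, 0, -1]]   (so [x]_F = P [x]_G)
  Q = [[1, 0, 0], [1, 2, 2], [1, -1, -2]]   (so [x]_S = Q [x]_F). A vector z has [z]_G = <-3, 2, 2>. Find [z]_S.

<-4, -4, 1>

First [z]_F = P [z]_G = <-4, 5, -5>.
Then [z]_S = Q [z]_F = <-4, -4, 1>.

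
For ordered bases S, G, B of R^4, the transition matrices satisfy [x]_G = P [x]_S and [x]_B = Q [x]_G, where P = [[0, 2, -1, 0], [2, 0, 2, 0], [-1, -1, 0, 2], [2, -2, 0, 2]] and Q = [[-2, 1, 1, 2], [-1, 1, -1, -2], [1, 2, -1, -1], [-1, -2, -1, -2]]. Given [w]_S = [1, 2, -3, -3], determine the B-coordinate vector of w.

[-43, 14, 16, 26]

Composing the changes, [w]_B = Q P [w]_S.
Q P = [[5, -9, 4, 6], [-1, 3, 3, -6], [3, 5, 3, -4], [-7, 3, -3, -6]]; applying this to [1, 2, -3, -3] gives [-43, 14, 16, 26].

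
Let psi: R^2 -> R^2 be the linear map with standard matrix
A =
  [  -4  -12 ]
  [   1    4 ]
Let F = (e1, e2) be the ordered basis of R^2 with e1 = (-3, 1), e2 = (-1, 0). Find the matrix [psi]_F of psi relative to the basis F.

With P the matrix whose columns are e1, e2, [psi]_F = P^(-1) A P.
Column by column: psi(e1) = A e1 = (0, 1); its F-coordinates (1, -3) give column 1.
Continuing for each basis vector yields [psi]_F = [[1, -1], [-3, -1]].

[[1, -1], [-3, -1]]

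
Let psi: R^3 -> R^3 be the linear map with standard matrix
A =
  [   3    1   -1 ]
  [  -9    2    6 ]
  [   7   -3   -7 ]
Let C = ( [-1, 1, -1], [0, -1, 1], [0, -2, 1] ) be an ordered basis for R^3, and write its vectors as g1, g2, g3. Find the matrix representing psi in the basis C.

[[1, 2, 3], [0, -2, 3], [-2, 0, -1]]

Let P have columns g1, ..., g3. Then [psi]_C = P^(-1) A P.
Here det P = -1, so P^(-1) is integer; computing A P first and then P^(-1)(A P) gives [[1, 2, 3], [0, -2, 3], [-2, 0, -1]].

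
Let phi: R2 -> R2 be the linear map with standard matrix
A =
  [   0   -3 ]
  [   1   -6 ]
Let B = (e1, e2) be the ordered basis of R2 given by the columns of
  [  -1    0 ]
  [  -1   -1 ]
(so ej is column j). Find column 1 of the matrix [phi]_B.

Column 1 of [phi]_B is the B-coordinate vector of phi(e1).
In standard coordinates phi(e1) = A e1 = (3, 5).
Converting to B: (3, 5) = -3e1 - 2e2, so the coordinate vector is (-3, -2).

(-3, -2)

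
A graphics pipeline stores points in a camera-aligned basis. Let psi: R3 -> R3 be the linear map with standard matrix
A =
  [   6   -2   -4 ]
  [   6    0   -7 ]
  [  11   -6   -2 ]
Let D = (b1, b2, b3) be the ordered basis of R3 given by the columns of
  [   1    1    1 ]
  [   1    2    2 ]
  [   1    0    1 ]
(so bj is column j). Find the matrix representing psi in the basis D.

[[1, -2, -3], [-3, 3, 1], [2, 1, 0]]

With P the matrix whose columns are b1, ..., b3, [psi]_D = P^(-1) A P.
Column by column: psi(b1) = A b1 = (0, -1, 3); its D-coordinates (1, -3, 2) give column 1.
Continuing for each basis vector yields [psi]_D = [[1, -2, -3], [-3, 3, 1], [2, 1, 0]].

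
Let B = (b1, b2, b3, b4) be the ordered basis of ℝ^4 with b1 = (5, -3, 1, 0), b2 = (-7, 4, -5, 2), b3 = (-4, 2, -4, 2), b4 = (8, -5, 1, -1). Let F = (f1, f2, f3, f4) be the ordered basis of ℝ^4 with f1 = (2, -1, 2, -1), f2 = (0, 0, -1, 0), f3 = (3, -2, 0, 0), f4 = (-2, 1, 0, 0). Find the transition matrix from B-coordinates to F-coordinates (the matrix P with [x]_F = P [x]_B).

[[0, -2, -2, 1], [-1, 1, 0, 1], [1, -1, 0, 2], [-1, 0, 0, 0]]

Column j of P is [bj]_F, since P maps B-coordinates to F-coordinates.
Expressing b1 in F: b1 = 0·f1 - f2 + f3 - f4, so column 1 of P is (0, -1, 1, -1).
Doing the same for each bj gives P = [[0, -2, -2, 1], [-1, 1, 0, 1], [1, -1, 0, 2], [-1, 0, 0, 0]].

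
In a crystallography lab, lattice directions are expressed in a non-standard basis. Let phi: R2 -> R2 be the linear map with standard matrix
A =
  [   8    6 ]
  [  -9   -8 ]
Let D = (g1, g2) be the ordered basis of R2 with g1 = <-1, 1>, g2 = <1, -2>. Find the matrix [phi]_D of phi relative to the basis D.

The j-th column of [phi]_D is [phi(gj)]_D.
phi(g1) = A g1 = <-2, 1> = 3g1 + g2, so column 1 is <3, 1>.
Repeating for g2 and assembling the columns gives [[3, 1], [1, -3]].

[[3, 1], [1, -3]]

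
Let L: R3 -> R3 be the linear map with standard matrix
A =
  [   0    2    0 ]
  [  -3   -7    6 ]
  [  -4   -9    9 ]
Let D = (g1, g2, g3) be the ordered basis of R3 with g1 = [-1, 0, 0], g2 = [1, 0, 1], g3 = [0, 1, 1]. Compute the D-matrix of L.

[[1, 2, -1], [1, 2, 1], [3, 3, -1]]

With P the matrix whose columns are g1, ..., g3, [L]_D = P^(-1) A P.
Column by column: L(g1) = A g1 = [0, 3, 4]; its D-coordinates [1, 1, 3] give column 1.
Continuing for each basis vector yields [L]_D = [[1, 2, -1], [1, 2, 1], [3, 3, -1]].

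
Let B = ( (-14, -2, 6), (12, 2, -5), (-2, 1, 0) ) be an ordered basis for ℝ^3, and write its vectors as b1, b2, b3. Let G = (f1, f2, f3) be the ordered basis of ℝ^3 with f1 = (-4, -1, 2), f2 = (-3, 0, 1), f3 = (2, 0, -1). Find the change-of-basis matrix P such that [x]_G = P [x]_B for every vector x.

Take x = bj: its B-coordinates are the j-th standard unit vector, so P e_j — column j of P — equals [bj]_G.
b1 = 2f1 + 2f2 + 0·f3, giving column 1 = (2, 2, 0); repeating for each j gives P = [[2, -2, -1], [2, -2, 2], [0, -1, 0]].

[[2, -2, -1], [2, -2, 2], [0, -1, 0]]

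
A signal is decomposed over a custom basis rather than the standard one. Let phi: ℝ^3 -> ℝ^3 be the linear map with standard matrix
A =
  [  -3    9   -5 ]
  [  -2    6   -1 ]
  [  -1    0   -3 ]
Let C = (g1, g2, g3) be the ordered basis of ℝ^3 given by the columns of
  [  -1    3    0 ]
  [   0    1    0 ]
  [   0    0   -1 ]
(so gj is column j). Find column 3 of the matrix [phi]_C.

<-2, 1, -3>

Column 3 of [phi]_C is the C-coordinate vector of phi(g3).
In standard coordinates phi(g3) = A g3 = <5, 1, 3>.
Converting to C: <5, 1, 3> = -2g1 + g2 - 3g3, so the coordinate vector is <-2, 1, -3>.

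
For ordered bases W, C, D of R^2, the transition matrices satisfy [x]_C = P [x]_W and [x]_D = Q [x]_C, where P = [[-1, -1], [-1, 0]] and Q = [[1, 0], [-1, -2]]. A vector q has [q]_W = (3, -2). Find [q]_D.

(-1, 7)

Apply P to get C-coordinates (-1, -3), then Q to get D-coordinates.
The result is [q]_D = (-1, 7).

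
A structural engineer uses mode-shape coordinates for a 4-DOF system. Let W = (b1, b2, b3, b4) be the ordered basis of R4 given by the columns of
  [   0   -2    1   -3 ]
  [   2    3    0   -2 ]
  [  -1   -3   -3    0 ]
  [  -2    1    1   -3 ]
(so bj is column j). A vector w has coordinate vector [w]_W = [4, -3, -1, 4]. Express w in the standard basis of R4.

w = M [w]_W, where M has columns b1, ..., b4.
Carrying out the matrix-vector product, w = [-7, -9, 8, -24].

[-7, -9, 8, -24]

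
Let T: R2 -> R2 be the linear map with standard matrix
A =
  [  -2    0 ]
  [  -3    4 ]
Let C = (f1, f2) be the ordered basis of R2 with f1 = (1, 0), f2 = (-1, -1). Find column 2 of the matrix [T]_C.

(3, 1)

Column 2 of [T]_C is the C-coordinate vector of T(f2).
In standard coordinates T(f2) = A f2 = (2, -1).
Converting to C: (2, -1) = 3f1 + f2, so the coordinate vector is (3, 1).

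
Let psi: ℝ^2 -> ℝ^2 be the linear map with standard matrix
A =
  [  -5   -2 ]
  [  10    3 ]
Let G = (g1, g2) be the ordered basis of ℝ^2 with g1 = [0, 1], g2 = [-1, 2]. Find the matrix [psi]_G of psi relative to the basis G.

The j-th column of [psi]_G is [psi(gj)]_G.
psi(g1) = A g1 = [-2, 3] = -g1 + 2g2, so column 1 is [-1, 2].
Repeating for g2 and assembling the columns gives [[-1, -2], [2, -1]].

[[-1, -2], [2, -1]]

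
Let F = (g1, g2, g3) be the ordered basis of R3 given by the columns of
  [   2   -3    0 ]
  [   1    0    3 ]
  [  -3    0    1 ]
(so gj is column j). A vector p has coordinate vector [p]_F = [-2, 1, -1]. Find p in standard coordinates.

[-7, -5, 5]

p = M [p]_F, where M has columns g1, ..., g3.
Carrying out the matrix-vector product, p = [-7, -5, 5].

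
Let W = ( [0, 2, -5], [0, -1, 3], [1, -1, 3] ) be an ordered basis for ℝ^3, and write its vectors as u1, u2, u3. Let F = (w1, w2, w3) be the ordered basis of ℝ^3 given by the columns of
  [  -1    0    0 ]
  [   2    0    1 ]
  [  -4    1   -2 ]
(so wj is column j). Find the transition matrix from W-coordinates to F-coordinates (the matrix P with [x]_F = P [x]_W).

[[0, 0, -1], [-1, 1, 1], [2, -1, 1]]

Take x = uj: its W-coordinates are the j-th standard unit vector, so P e_j — column j of P — equals [uj]_F.
u1 = 0·w1 - w2 + 2w3, giving column 1 = [0, -1, 2]; repeating for each j gives P = [[0, 0, -1], [-1, 1, 1], [2, -1, 1]].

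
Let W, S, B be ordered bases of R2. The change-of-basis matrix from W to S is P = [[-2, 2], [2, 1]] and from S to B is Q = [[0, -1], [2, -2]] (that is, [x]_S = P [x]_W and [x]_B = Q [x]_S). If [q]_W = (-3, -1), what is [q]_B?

(7, 22)

Apply P to get S-coordinates (4, -7), then Q to get B-coordinates.
The result is [q]_B = (7, 22).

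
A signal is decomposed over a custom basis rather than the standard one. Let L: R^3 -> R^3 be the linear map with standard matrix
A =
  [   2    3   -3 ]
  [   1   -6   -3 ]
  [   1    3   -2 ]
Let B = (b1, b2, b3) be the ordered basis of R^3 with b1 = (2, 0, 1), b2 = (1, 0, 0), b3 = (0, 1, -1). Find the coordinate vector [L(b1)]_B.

Compute L(b1) = A b1 = (1, -1, 0) in standard coordinates.
Then write this in B-coordinates: solve for y in y_1 b1 + ... + y_3 b3 = (1, -1, 0).
This gives y = (-1, 3, -1), which is column 1 of [L]_B.

(-1, 3, -1)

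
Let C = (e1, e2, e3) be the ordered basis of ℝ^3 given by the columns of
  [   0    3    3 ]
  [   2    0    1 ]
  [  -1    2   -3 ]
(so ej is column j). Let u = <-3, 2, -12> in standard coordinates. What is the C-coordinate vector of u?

<0, -3, 2>

Write u = c_1 e1 + ... + c_3 e3 and solve for the c_i.
Row-reducing the augmented matrix [M | u] gives c = (0, -3, 2).
Check: 0·e1 - 3e2 + 2e3 = <-3, 2, -12>.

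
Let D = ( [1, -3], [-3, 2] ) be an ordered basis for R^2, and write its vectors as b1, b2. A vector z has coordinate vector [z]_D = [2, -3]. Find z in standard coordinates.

By definition z = 2b1 - 3b2.
Summing componentwise gives [11, -12].

[11, -12]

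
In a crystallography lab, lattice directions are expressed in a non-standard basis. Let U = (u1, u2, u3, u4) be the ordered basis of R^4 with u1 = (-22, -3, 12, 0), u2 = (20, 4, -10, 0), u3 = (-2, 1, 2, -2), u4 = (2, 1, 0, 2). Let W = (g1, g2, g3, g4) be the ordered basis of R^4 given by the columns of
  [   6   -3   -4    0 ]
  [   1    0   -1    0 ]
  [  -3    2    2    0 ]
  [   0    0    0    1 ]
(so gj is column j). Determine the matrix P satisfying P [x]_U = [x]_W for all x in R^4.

[[-2, 2, 0, 2], [2, 0, 2, 2], [1, -2, -1, 1], [0, 0, -2, 2]]

Column j of P is [uj]_W, since P maps U-coordinates to W-coordinates.
Expressing u1 in W: u1 = -2g1 + 2g2 + g3 + 0·g4, so column 1 of P is (-2, 2, 1, 0).
Doing the same for each uj gives P = [[-2, 2, 0, 2], [2, 0, 2, 2], [1, -2, -1, 1], [0, 0, -2, 2]].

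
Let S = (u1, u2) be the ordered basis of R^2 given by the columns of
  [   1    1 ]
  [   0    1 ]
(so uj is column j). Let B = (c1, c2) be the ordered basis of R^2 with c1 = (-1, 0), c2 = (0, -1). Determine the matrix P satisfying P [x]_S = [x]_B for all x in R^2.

[[-1, -1], [0, -1]]

Column j of P is [uj]_B, since P maps S-coordinates to B-coordinates.
Expressing u1 in B: u1 = -c1 + 0·c2, so column 1 of P is (-1, 0).
Doing the same for each uj gives P = [[-1, -1], [0, -1]].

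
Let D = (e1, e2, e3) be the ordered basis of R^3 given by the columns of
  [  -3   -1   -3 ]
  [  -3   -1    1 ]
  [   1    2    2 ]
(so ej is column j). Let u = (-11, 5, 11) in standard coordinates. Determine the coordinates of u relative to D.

(-1, 2, 4)

Write u = c_1 e1 + ... + c_3 e3 and solve for the c_i.
Gaussian elimination on [M | u] yields c = (-1, 2, 4).
Check: -e1 + 2e2 + 4e3 = (-11, 5, 11).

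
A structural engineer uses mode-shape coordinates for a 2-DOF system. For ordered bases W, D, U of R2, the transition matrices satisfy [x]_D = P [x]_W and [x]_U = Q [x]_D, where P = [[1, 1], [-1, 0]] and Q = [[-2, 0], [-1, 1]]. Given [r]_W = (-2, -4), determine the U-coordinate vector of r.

Composing the changes, [r]_U = Q P [r]_W.
Q P = [[-2, -2], [-2, -1]]; applying this to (-2, -4) gives (12, 8).

(12, 8)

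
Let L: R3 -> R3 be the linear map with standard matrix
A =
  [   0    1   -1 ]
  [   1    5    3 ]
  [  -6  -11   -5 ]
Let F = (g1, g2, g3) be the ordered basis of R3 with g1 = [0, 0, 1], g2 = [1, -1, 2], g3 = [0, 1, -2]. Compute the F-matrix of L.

[[1, -1, -3], [-1, -3, 3], [2, -1, 2]]

With P the matrix whose columns are g1, ..., g3, [L]_F = P^(-1) A P.
Column by column: L(g1) = A g1 = [-1, 3, -5]; its F-coordinates [1, -1, 2] give column 1.
Continuing for each basis vector yields [L]_F = [[1, -1, -3], [-1, -3, 3], [2, -1, 2]].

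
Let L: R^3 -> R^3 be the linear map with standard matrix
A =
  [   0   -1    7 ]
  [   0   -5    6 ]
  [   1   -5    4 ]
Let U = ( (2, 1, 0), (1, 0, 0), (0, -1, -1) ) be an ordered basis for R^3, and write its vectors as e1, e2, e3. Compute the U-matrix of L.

[[-2, -1, -2], [3, 2, -2], [3, -1, -1]]

Let P have columns e1, ..., e3. Then [L]_U = P^(-1) A P.
Here det P = 1, so P^(-1) is integer; computing A P first and then P^(-1)(A P) gives [[-2, -1, -2], [3, 2, -2], [3, -1, -1]].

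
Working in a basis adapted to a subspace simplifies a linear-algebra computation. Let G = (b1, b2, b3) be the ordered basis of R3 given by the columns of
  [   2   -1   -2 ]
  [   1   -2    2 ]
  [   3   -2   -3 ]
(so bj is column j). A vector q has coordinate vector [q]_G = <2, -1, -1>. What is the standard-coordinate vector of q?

<7, 2, 11>

The coordinates say q = 2b1 - b2 - b3; adding the scaled basis vectors gives <7, 2, 11>.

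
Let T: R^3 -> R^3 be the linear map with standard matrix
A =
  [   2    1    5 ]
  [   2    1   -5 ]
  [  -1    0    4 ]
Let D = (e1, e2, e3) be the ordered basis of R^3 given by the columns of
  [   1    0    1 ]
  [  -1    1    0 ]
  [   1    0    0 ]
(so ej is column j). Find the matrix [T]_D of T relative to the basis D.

The j-th column of [T]_D is [T(ej)]_D.
T(e1) = A e1 = (6, -4, 3) = 3e1 - e2 + 3e3, so column 1 is (3, -1, 3).
Repeating for e2, e3 and assembling the columns gives [[3, 0, -1], [-1, 1, 1], [3, 1, 3]].

[[3, 0, -1], [-1, 1, 1], [3, 1, 3]]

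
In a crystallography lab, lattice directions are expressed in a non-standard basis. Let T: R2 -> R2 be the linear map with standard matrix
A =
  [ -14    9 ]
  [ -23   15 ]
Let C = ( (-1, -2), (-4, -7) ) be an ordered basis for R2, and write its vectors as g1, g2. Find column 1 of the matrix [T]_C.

(0, 1)

Compute T(g1) = A g1 = (-4, -7) in standard coordinates.
Then write this in C-coordinates: solve for y in y_1 g1 + y_2 g2 = (-4, -7).
This gives y = (0, 1), which is column 1 of [T]_C.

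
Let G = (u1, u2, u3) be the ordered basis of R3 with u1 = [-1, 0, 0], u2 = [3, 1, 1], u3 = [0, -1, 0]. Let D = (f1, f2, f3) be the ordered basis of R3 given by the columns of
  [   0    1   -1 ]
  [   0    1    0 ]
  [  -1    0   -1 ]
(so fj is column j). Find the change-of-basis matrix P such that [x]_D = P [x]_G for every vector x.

[[-1, 1, 1], [0, 1, -1], [1, -2, -1]]

Column j of P is [uj]_D, since P maps G-coordinates to D-coordinates.
Expressing u1 in D: u1 = -f1 + 0·f2 + f3, so column 1 of P is [-1, 0, 1].
Doing the same for each uj gives P = [[-1, 1, 1], [0, 1, -1], [1, -2, -1]].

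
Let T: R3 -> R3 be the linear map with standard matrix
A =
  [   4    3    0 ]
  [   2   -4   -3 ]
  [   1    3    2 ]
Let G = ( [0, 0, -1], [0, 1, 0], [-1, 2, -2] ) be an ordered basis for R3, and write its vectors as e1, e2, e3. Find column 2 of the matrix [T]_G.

Column 2 of [T]_G is the G-coordinate vector of T(e2).
In standard coordinates T(e2) = A e2 = [3, -4, 3].
Converting to G: [3, -4, 3] = 3e1 + 2e2 - 3e3, so the coordinate vector is [3, 2, -3].

[3, 2, -3]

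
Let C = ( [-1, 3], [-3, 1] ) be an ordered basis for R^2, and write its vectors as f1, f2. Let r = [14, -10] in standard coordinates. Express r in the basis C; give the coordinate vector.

Write r = c_1 f1 + c_2 f2 and solve for the c_i.
System: -c_1 - 3c_2 = 14, 3c_1 + c_2 = -10; solving gives c_1 = -2, c_2 = -4.
Check: -2f1 - 4f2 = [14, -10].

[-2, -4]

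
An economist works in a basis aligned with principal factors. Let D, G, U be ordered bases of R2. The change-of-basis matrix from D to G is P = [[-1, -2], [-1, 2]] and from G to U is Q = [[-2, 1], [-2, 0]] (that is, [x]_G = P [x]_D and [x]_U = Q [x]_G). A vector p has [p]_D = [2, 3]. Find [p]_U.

Apply P to get G-coordinates [-8, 4], then Q to get U-coordinates.
The result is [p]_U = [20, 16].

[20, 16]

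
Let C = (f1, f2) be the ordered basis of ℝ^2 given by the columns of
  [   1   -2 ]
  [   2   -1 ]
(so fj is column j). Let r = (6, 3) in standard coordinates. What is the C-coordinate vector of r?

Write r = c_1 f1 + c_2 f2 and solve for the c_i.
System: c_1 - 2c_2 = 6, 2c_1 - c_2 = 3; solving gives c_1 = 0, c_2 = -3.
Check: 0·f1 - 3f2 = (6, 3).

(0, -3)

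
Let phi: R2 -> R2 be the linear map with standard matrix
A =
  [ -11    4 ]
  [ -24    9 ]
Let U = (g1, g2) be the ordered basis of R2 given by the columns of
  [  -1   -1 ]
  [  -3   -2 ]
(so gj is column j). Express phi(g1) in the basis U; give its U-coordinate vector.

Column 1 of [phi]_U is the U-coordinate vector of phi(g1).
In standard coordinates phi(g1) = A g1 = <-1, -3>.
Converting to U: <-1, -3> = g1 + 0·g2, so the coordinate vector is <1, 0>.

<1, 0>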